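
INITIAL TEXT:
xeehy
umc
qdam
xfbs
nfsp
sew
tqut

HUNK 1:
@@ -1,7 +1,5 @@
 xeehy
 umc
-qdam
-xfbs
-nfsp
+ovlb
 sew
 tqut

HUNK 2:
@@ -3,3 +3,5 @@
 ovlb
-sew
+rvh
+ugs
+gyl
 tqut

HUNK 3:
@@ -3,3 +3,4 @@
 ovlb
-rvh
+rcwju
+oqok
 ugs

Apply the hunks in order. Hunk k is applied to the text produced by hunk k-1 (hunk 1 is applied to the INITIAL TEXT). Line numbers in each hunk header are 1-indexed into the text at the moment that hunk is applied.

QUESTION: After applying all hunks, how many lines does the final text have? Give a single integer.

Answer: 8

Derivation:
Hunk 1: at line 1 remove [qdam,xfbs,nfsp] add [ovlb] -> 5 lines: xeehy umc ovlb sew tqut
Hunk 2: at line 3 remove [sew] add [rvh,ugs,gyl] -> 7 lines: xeehy umc ovlb rvh ugs gyl tqut
Hunk 3: at line 3 remove [rvh] add [rcwju,oqok] -> 8 lines: xeehy umc ovlb rcwju oqok ugs gyl tqut
Final line count: 8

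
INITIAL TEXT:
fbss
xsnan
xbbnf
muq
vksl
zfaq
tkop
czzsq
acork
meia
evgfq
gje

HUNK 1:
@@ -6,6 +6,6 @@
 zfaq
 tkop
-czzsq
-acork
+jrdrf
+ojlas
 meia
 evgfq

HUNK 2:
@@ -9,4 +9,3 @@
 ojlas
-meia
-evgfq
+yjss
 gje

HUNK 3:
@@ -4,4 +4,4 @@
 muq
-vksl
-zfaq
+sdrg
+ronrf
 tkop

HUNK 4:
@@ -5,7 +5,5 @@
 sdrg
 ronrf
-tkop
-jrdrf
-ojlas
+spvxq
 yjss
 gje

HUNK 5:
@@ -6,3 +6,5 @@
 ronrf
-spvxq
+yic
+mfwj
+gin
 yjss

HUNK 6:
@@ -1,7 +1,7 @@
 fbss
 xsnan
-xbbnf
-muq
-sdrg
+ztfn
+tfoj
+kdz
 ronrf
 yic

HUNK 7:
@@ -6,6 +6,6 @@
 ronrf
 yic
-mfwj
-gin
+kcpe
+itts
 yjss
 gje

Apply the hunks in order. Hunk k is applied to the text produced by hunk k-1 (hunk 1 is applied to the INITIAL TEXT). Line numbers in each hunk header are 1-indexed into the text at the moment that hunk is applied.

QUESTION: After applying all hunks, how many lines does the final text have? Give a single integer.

Answer: 11

Derivation:
Hunk 1: at line 6 remove [czzsq,acork] add [jrdrf,ojlas] -> 12 lines: fbss xsnan xbbnf muq vksl zfaq tkop jrdrf ojlas meia evgfq gje
Hunk 2: at line 9 remove [meia,evgfq] add [yjss] -> 11 lines: fbss xsnan xbbnf muq vksl zfaq tkop jrdrf ojlas yjss gje
Hunk 3: at line 4 remove [vksl,zfaq] add [sdrg,ronrf] -> 11 lines: fbss xsnan xbbnf muq sdrg ronrf tkop jrdrf ojlas yjss gje
Hunk 4: at line 5 remove [tkop,jrdrf,ojlas] add [spvxq] -> 9 lines: fbss xsnan xbbnf muq sdrg ronrf spvxq yjss gje
Hunk 5: at line 6 remove [spvxq] add [yic,mfwj,gin] -> 11 lines: fbss xsnan xbbnf muq sdrg ronrf yic mfwj gin yjss gje
Hunk 6: at line 1 remove [xbbnf,muq,sdrg] add [ztfn,tfoj,kdz] -> 11 lines: fbss xsnan ztfn tfoj kdz ronrf yic mfwj gin yjss gje
Hunk 7: at line 6 remove [mfwj,gin] add [kcpe,itts] -> 11 lines: fbss xsnan ztfn tfoj kdz ronrf yic kcpe itts yjss gje
Final line count: 11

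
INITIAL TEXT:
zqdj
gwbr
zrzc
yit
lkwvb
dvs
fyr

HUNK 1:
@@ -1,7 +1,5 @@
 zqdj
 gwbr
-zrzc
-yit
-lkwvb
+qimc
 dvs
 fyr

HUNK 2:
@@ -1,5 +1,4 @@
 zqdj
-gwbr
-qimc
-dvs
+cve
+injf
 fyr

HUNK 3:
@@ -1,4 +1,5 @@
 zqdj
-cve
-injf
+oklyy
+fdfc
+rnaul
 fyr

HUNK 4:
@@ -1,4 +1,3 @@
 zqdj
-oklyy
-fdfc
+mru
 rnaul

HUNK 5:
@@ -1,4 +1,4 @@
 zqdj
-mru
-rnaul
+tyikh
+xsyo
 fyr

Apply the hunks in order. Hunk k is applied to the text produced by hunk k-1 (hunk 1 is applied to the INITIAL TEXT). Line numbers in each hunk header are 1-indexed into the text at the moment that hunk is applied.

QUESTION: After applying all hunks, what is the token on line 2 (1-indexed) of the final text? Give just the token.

Hunk 1: at line 1 remove [zrzc,yit,lkwvb] add [qimc] -> 5 lines: zqdj gwbr qimc dvs fyr
Hunk 2: at line 1 remove [gwbr,qimc,dvs] add [cve,injf] -> 4 lines: zqdj cve injf fyr
Hunk 3: at line 1 remove [cve,injf] add [oklyy,fdfc,rnaul] -> 5 lines: zqdj oklyy fdfc rnaul fyr
Hunk 4: at line 1 remove [oklyy,fdfc] add [mru] -> 4 lines: zqdj mru rnaul fyr
Hunk 5: at line 1 remove [mru,rnaul] add [tyikh,xsyo] -> 4 lines: zqdj tyikh xsyo fyr
Final line 2: tyikh

Answer: tyikh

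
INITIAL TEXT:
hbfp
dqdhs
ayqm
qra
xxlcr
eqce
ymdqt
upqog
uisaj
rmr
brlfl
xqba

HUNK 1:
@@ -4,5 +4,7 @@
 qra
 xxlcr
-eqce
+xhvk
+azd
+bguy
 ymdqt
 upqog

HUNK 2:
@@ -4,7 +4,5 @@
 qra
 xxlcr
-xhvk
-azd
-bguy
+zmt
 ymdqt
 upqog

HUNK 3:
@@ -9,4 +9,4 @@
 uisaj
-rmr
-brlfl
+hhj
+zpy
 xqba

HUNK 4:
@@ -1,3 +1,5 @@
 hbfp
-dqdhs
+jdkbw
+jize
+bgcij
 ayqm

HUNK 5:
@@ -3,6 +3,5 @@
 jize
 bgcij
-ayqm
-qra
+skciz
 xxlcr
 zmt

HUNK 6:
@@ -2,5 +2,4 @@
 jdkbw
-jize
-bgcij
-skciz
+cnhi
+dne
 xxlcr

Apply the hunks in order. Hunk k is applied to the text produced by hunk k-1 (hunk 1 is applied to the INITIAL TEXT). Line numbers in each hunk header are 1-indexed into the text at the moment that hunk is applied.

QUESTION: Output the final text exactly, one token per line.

Hunk 1: at line 4 remove [eqce] add [xhvk,azd,bguy] -> 14 lines: hbfp dqdhs ayqm qra xxlcr xhvk azd bguy ymdqt upqog uisaj rmr brlfl xqba
Hunk 2: at line 4 remove [xhvk,azd,bguy] add [zmt] -> 12 lines: hbfp dqdhs ayqm qra xxlcr zmt ymdqt upqog uisaj rmr brlfl xqba
Hunk 3: at line 9 remove [rmr,brlfl] add [hhj,zpy] -> 12 lines: hbfp dqdhs ayqm qra xxlcr zmt ymdqt upqog uisaj hhj zpy xqba
Hunk 4: at line 1 remove [dqdhs] add [jdkbw,jize,bgcij] -> 14 lines: hbfp jdkbw jize bgcij ayqm qra xxlcr zmt ymdqt upqog uisaj hhj zpy xqba
Hunk 5: at line 3 remove [ayqm,qra] add [skciz] -> 13 lines: hbfp jdkbw jize bgcij skciz xxlcr zmt ymdqt upqog uisaj hhj zpy xqba
Hunk 6: at line 2 remove [jize,bgcij,skciz] add [cnhi,dne] -> 12 lines: hbfp jdkbw cnhi dne xxlcr zmt ymdqt upqog uisaj hhj zpy xqba

Answer: hbfp
jdkbw
cnhi
dne
xxlcr
zmt
ymdqt
upqog
uisaj
hhj
zpy
xqba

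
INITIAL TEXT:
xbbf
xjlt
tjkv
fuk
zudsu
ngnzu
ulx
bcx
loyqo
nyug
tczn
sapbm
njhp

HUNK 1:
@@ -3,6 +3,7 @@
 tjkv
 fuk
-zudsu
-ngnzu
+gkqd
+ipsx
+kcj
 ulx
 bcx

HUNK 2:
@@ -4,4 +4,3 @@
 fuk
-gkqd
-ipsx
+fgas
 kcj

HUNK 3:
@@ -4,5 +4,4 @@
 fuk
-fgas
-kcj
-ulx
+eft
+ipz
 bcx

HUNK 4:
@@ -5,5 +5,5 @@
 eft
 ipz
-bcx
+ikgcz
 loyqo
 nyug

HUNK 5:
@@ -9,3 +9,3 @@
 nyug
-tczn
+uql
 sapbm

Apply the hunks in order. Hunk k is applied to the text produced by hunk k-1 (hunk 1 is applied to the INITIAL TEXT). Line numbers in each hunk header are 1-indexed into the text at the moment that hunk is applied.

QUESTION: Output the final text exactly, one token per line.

Answer: xbbf
xjlt
tjkv
fuk
eft
ipz
ikgcz
loyqo
nyug
uql
sapbm
njhp

Derivation:
Hunk 1: at line 3 remove [zudsu,ngnzu] add [gkqd,ipsx,kcj] -> 14 lines: xbbf xjlt tjkv fuk gkqd ipsx kcj ulx bcx loyqo nyug tczn sapbm njhp
Hunk 2: at line 4 remove [gkqd,ipsx] add [fgas] -> 13 lines: xbbf xjlt tjkv fuk fgas kcj ulx bcx loyqo nyug tczn sapbm njhp
Hunk 3: at line 4 remove [fgas,kcj,ulx] add [eft,ipz] -> 12 lines: xbbf xjlt tjkv fuk eft ipz bcx loyqo nyug tczn sapbm njhp
Hunk 4: at line 5 remove [bcx] add [ikgcz] -> 12 lines: xbbf xjlt tjkv fuk eft ipz ikgcz loyqo nyug tczn sapbm njhp
Hunk 5: at line 9 remove [tczn] add [uql] -> 12 lines: xbbf xjlt tjkv fuk eft ipz ikgcz loyqo nyug uql sapbm njhp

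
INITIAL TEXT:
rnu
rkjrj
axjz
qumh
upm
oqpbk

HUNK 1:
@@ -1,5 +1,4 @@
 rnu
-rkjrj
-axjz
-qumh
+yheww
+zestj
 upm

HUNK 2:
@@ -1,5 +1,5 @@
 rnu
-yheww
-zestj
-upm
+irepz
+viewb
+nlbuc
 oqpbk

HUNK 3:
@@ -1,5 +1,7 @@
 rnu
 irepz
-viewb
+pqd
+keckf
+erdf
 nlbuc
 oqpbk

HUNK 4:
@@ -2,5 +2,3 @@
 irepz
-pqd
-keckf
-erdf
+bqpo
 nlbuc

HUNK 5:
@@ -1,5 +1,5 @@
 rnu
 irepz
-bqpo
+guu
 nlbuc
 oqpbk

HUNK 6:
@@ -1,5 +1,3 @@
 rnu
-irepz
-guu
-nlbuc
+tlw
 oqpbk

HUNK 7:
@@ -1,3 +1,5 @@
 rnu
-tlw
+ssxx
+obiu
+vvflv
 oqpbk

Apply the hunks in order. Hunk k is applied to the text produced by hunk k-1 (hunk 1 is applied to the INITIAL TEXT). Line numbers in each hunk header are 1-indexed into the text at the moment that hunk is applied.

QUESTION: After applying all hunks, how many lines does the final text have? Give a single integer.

Hunk 1: at line 1 remove [rkjrj,axjz,qumh] add [yheww,zestj] -> 5 lines: rnu yheww zestj upm oqpbk
Hunk 2: at line 1 remove [yheww,zestj,upm] add [irepz,viewb,nlbuc] -> 5 lines: rnu irepz viewb nlbuc oqpbk
Hunk 3: at line 1 remove [viewb] add [pqd,keckf,erdf] -> 7 lines: rnu irepz pqd keckf erdf nlbuc oqpbk
Hunk 4: at line 2 remove [pqd,keckf,erdf] add [bqpo] -> 5 lines: rnu irepz bqpo nlbuc oqpbk
Hunk 5: at line 1 remove [bqpo] add [guu] -> 5 lines: rnu irepz guu nlbuc oqpbk
Hunk 6: at line 1 remove [irepz,guu,nlbuc] add [tlw] -> 3 lines: rnu tlw oqpbk
Hunk 7: at line 1 remove [tlw] add [ssxx,obiu,vvflv] -> 5 lines: rnu ssxx obiu vvflv oqpbk
Final line count: 5

Answer: 5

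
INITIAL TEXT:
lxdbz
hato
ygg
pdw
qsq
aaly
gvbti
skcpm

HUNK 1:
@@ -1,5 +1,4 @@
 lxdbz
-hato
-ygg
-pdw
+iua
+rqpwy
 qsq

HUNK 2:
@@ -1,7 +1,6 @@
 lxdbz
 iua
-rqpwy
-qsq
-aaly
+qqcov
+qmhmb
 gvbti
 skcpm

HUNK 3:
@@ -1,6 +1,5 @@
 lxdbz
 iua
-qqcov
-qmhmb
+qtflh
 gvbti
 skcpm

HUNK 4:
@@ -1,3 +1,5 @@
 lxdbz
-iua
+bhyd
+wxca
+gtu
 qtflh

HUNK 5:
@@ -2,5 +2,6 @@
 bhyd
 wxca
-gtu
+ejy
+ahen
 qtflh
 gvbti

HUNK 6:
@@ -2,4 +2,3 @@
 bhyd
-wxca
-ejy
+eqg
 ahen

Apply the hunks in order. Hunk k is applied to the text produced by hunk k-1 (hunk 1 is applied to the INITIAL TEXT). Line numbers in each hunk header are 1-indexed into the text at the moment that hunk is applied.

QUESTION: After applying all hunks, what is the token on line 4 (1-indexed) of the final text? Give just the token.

Answer: ahen

Derivation:
Hunk 1: at line 1 remove [hato,ygg,pdw] add [iua,rqpwy] -> 7 lines: lxdbz iua rqpwy qsq aaly gvbti skcpm
Hunk 2: at line 1 remove [rqpwy,qsq,aaly] add [qqcov,qmhmb] -> 6 lines: lxdbz iua qqcov qmhmb gvbti skcpm
Hunk 3: at line 1 remove [qqcov,qmhmb] add [qtflh] -> 5 lines: lxdbz iua qtflh gvbti skcpm
Hunk 4: at line 1 remove [iua] add [bhyd,wxca,gtu] -> 7 lines: lxdbz bhyd wxca gtu qtflh gvbti skcpm
Hunk 5: at line 2 remove [gtu] add [ejy,ahen] -> 8 lines: lxdbz bhyd wxca ejy ahen qtflh gvbti skcpm
Hunk 6: at line 2 remove [wxca,ejy] add [eqg] -> 7 lines: lxdbz bhyd eqg ahen qtflh gvbti skcpm
Final line 4: ahen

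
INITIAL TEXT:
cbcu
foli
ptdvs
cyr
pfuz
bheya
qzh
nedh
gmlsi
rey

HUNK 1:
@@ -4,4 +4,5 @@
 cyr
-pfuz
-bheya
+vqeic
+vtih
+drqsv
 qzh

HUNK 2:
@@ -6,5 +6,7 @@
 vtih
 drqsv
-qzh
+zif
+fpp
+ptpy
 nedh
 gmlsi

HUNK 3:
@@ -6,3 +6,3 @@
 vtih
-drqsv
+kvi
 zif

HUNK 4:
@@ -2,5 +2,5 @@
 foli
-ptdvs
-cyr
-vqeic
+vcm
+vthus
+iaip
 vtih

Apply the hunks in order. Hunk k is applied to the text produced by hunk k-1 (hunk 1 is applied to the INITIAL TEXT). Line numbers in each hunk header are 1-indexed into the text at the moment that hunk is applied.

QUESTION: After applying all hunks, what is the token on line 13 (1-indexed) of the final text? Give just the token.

Answer: rey

Derivation:
Hunk 1: at line 4 remove [pfuz,bheya] add [vqeic,vtih,drqsv] -> 11 lines: cbcu foli ptdvs cyr vqeic vtih drqsv qzh nedh gmlsi rey
Hunk 2: at line 6 remove [qzh] add [zif,fpp,ptpy] -> 13 lines: cbcu foli ptdvs cyr vqeic vtih drqsv zif fpp ptpy nedh gmlsi rey
Hunk 3: at line 6 remove [drqsv] add [kvi] -> 13 lines: cbcu foli ptdvs cyr vqeic vtih kvi zif fpp ptpy nedh gmlsi rey
Hunk 4: at line 2 remove [ptdvs,cyr,vqeic] add [vcm,vthus,iaip] -> 13 lines: cbcu foli vcm vthus iaip vtih kvi zif fpp ptpy nedh gmlsi rey
Final line 13: rey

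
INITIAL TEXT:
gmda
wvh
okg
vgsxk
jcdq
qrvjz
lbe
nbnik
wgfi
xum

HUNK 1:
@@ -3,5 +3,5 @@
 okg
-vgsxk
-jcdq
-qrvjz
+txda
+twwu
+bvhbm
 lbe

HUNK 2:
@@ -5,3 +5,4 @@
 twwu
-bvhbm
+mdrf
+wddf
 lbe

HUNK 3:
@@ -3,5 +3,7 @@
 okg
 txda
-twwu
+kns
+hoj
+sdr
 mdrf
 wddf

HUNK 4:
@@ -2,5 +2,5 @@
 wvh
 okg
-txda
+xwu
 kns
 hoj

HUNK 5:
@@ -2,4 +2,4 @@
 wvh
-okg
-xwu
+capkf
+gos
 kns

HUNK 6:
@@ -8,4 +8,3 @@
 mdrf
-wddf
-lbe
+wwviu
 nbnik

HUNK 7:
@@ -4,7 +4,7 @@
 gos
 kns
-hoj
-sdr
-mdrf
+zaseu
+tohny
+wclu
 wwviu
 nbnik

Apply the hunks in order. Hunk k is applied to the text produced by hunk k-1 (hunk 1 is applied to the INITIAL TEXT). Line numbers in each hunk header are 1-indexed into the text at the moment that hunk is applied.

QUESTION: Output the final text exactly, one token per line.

Answer: gmda
wvh
capkf
gos
kns
zaseu
tohny
wclu
wwviu
nbnik
wgfi
xum

Derivation:
Hunk 1: at line 3 remove [vgsxk,jcdq,qrvjz] add [txda,twwu,bvhbm] -> 10 lines: gmda wvh okg txda twwu bvhbm lbe nbnik wgfi xum
Hunk 2: at line 5 remove [bvhbm] add [mdrf,wddf] -> 11 lines: gmda wvh okg txda twwu mdrf wddf lbe nbnik wgfi xum
Hunk 3: at line 3 remove [twwu] add [kns,hoj,sdr] -> 13 lines: gmda wvh okg txda kns hoj sdr mdrf wddf lbe nbnik wgfi xum
Hunk 4: at line 2 remove [txda] add [xwu] -> 13 lines: gmda wvh okg xwu kns hoj sdr mdrf wddf lbe nbnik wgfi xum
Hunk 5: at line 2 remove [okg,xwu] add [capkf,gos] -> 13 lines: gmda wvh capkf gos kns hoj sdr mdrf wddf lbe nbnik wgfi xum
Hunk 6: at line 8 remove [wddf,lbe] add [wwviu] -> 12 lines: gmda wvh capkf gos kns hoj sdr mdrf wwviu nbnik wgfi xum
Hunk 7: at line 4 remove [hoj,sdr,mdrf] add [zaseu,tohny,wclu] -> 12 lines: gmda wvh capkf gos kns zaseu tohny wclu wwviu nbnik wgfi xum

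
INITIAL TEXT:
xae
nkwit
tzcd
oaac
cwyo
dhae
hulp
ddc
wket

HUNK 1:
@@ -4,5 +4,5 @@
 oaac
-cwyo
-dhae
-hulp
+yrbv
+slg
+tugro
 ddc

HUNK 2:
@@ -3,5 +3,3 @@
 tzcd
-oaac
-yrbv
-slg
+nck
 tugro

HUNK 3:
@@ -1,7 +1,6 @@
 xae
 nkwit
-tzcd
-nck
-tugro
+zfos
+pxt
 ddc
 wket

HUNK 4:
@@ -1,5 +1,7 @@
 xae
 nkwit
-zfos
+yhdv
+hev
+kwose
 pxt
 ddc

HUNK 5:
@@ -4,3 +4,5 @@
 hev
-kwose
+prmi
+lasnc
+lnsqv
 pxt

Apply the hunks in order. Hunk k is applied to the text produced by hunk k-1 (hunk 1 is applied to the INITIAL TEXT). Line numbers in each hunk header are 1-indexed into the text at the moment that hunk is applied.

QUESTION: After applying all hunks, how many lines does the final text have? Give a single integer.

Answer: 10

Derivation:
Hunk 1: at line 4 remove [cwyo,dhae,hulp] add [yrbv,slg,tugro] -> 9 lines: xae nkwit tzcd oaac yrbv slg tugro ddc wket
Hunk 2: at line 3 remove [oaac,yrbv,slg] add [nck] -> 7 lines: xae nkwit tzcd nck tugro ddc wket
Hunk 3: at line 1 remove [tzcd,nck,tugro] add [zfos,pxt] -> 6 lines: xae nkwit zfos pxt ddc wket
Hunk 4: at line 1 remove [zfos] add [yhdv,hev,kwose] -> 8 lines: xae nkwit yhdv hev kwose pxt ddc wket
Hunk 5: at line 4 remove [kwose] add [prmi,lasnc,lnsqv] -> 10 lines: xae nkwit yhdv hev prmi lasnc lnsqv pxt ddc wket
Final line count: 10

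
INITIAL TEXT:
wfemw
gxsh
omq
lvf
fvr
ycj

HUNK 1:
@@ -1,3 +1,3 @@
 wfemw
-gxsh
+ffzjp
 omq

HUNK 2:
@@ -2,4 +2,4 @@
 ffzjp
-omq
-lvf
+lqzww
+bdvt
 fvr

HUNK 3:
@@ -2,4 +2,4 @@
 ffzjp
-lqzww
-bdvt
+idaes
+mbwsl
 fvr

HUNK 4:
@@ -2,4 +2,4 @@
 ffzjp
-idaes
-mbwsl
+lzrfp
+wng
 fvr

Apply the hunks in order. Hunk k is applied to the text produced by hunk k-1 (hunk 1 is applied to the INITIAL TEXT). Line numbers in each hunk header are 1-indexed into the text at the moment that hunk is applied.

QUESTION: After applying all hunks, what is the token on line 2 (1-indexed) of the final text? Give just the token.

Hunk 1: at line 1 remove [gxsh] add [ffzjp] -> 6 lines: wfemw ffzjp omq lvf fvr ycj
Hunk 2: at line 2 remove [omq,lvf] add [lqzww,bdvt] -> 6 lines: wfemw ffzjp lqzww bdvt fvr ycj
Hunk 3: at line 2 remove [lqzww,bdvt] add [idaes,mbwsl] -> 6 lines: wfemw ffzjp idaes mbwsl fvr ycj
Hunk 4: at line 2 remove [idaes,mbwsl] add [lzrfp,wng] -> 6 lines: wfemw ffzjp lzrfp wng fvr ycj
Final line 2: ffzjp

Answer: ffzjp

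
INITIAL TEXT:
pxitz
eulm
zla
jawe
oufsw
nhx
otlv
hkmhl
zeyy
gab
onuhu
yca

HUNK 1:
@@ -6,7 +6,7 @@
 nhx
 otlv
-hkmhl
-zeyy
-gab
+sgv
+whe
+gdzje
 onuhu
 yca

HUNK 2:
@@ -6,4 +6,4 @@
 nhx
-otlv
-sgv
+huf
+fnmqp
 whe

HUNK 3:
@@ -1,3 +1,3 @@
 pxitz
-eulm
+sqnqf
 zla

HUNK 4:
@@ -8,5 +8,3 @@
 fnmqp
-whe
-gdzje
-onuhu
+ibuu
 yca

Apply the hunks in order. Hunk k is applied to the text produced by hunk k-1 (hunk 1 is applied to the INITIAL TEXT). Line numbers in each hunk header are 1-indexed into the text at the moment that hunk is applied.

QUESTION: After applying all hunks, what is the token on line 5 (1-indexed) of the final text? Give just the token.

Hunk 1: at line 6 remove [hkmhl,zeyy,gab] add [sgv,whe,gdzje] -> 12 lines: pxitz eulm zla jawe oufsw nhx otlv sgv whe gdzje onuhu yca
Hunk 2: at line 6 remove [otlv,sgv] add [huf,fnmqp] -> 12 lines: pxitz eulm zla jawe oufsw nhx huf fnmqp whe gdzje onuhu yca
Hunk 3: at line 1 remove [eulm] add [sqnqf] -> 12 lines: pxitz sqnqf zla jawe oufsw nhx huf fnmqp whe gdzje onuhu yca
Hunk 4: at line 8 remove [whe,gdzje,onuhu] add [ibuu] -> 10 lines: pxitz sqnqf zla jawe oufsw nhx huf fnmqp ibuu yca
Final line 5: oufsw

Answer: oufsw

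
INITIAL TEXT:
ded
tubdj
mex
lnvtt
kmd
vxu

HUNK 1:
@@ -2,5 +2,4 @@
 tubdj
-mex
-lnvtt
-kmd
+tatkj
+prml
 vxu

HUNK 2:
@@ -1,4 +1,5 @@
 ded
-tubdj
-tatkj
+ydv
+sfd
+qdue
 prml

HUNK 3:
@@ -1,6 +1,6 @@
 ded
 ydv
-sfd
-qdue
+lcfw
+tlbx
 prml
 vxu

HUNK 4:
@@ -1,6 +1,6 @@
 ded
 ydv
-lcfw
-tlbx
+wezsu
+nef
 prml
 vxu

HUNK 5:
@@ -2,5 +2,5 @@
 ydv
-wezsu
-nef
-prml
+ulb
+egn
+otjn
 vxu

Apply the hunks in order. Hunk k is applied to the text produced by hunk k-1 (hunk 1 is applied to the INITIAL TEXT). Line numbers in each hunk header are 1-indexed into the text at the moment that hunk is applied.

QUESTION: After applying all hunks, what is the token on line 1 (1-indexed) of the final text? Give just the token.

Answer: ded

Derivation:
Hunk 1: at line 2 remove [mex,lnvtt,kmd] add [tatkj,prml] -> 5 lines: ded tubdj tatkj prml vxu
Hunk 2: at line 1 remove [tubdj,tatkj] add [ydv,sfd,qdue] -> 6 lines: ded ydv sfd qdue prml vxu
Hunk 3: at line 1 remove [sfd,qdue] add [lcfw,tlbx] -> 6 lines: ded ydv lcfw tlbx prml vxu
Hunk 4: at line 1 remove [lcfw,tlbx] add [wezsu,nef] -> 6 lines: ded ydv wezsu nef prml vxu
Hunk 5: at line 2 remove [wezsu,nef,prml] add [ulb,egn,otjn] -> 6 lines: ded ydv ulb egn otjn vxu
Final line 1: ded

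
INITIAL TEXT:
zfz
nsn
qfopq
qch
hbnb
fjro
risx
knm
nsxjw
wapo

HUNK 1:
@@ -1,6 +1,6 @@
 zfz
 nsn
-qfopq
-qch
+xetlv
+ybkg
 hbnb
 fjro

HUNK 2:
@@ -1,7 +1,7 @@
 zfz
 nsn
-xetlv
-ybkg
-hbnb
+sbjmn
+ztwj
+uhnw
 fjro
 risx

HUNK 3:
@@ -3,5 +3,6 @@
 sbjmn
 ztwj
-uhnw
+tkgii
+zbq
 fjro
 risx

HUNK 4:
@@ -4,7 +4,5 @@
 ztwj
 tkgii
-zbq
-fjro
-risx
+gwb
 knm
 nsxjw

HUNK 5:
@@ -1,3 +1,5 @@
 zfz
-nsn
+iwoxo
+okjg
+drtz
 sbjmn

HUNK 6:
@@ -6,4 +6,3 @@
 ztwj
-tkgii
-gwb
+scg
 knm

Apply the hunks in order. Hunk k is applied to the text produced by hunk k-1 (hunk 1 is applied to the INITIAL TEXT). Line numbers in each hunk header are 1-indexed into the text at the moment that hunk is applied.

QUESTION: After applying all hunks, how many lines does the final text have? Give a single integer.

Answer: 10

Derivation:
Hunk 1: at line 1 remove [qfopq,qch] add [xetlv,ybkg] -> 10 lines: zfz nsn xetlv ybkg hbnb fjro risx knm nsxjw wapo
Hunk 2: at line 1 remove [xetlv,ybkg,hbnb] add [sbjmn,ztwj,uhnw] -> 10 lines: zfz nsn sbjmn ztwj uhnw fjro risx knm nsxjw wapo
Hunk 3: at line 3 remove [uhnw] add [tkgii,zbq] -> 11 lines: zfz nsn sbjmn ztwj tkgii zbq fjro risx knm nsxjw wapo
Hunk 4: at line 4 remove [zbq,fjro,risx] add [gwb] -> 9 lines: zfz nsn sbjmn ztwj tkgii gwb knm nsxjw wapo
Hunk 5: at line 1 remove [nsn] add [iwoxo,okjg,drtz] -> 11 lines: zfz iwoxo okjg drtz sbjmn ztwj tkgii gwb knm nsxjw wapo
Hunk 6: at line 6 remove [tkgii,gwb] add [scg] -> 10 lines: zfz iwoxo okjg drtz sbjmn ztwj scg knm nsxjw wapo
Final line count: 10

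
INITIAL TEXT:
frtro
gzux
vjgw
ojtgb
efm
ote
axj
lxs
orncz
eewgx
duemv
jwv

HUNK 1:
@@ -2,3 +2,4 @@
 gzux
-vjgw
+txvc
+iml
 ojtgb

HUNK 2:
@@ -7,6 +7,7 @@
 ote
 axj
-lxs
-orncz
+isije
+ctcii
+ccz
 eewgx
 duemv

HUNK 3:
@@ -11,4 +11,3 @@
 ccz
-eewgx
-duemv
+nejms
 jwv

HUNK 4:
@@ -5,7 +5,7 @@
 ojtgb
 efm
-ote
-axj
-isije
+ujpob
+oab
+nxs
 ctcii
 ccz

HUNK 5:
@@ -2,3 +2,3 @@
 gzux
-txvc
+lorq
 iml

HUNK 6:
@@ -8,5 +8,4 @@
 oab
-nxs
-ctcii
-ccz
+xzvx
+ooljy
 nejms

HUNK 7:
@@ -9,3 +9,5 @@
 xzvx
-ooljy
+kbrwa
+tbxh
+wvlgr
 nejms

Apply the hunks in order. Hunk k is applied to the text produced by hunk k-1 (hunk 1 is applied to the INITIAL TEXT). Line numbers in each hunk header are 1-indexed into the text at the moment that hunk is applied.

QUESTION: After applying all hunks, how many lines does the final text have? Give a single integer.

Answer: 14

Derivation:
Hunk 1: at line 2 remove [vjgw] add [txvc,iml] -> 13 lines: frtro gzux txvc iml ojtgb efm ote axj lxs orncz eewgx duemv jwv
Hunk 2: at line 7 remove [lxs,orncz] add [isije,ctcii,ccz] -> 14 lines: frtro gzux txvc iml ojtgb efm ote axj isije ctcii ccz eewgx duemv jwv
Hunk 3: at line 11 remove [eewgx,duemv] add [nejms] -> 13 lines: frtro gzux txvc iml ojtgb efm ote axj isije ctcii ccz nejms jwv
Hunk 4: at line 5 remove [ote,axj,isije] add [ujpob,oab,nxs] -> 13 lines: frtro gzux txvc iml ojtgb efm ujpob oab nxs ctcii ccz nejms jwv
Hunk 5: at line 2 remove [txvc] add [lorq] -> 13 lines: frtro gzux lorq iml ojtgb efm ujpob oab nxs ctcii ccz nejms jwv
Hunk 6: at line 8 remove [nxs,ctcii,ccz] add [xzvx,ooljy] -> 12 lines: frtro gzux lorq iml ojtgb efm ujpob oab xzvx ooljy nejms jwv
Hunk 7: at line 9 remove [ooljy] add [kbrwa,tbxh,wvlgr] -> 14 lines: frtro gzux lorq iml ojtgb efm ujpob oab xzvx kbrwa tbxh wvlgr nejms jwv
Final line count: 14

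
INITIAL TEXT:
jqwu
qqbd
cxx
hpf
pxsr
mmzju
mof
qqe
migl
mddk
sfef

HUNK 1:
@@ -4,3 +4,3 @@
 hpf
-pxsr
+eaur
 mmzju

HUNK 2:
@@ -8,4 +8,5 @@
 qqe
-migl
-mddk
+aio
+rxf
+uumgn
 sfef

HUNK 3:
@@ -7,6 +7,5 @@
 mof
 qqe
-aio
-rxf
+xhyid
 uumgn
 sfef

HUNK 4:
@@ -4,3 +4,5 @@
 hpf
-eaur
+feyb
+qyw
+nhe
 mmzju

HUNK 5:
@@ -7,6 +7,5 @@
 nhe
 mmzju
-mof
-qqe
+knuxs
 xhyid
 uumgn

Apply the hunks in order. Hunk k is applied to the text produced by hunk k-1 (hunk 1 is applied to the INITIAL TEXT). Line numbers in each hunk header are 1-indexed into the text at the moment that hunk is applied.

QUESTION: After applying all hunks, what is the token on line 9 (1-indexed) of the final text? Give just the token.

Hunk 1: at line 4 remove [pxsr] add [eaur] -> 11 lines: jqwu qqbd cxx hpf eaur mmzju mof qqe migl mddk sfef
Hunk 2: at line 8 remove [migl,mddk] add [aio,rxf,uumgn] -> 12 lines: jqwu qqbd cxx hpf eaur mmzju mof qqe aio rxf uumgn sfef
Hunk 3: at line 7 remove [aio,rxf] add [xhyid] -> 11 lines: jqwu qqbd cxx hpf eaur mmzju mof qqe xhyid uumgn sfef
Hunk 4: at line 4 remove [eaur] add [feyb,qyw,nhe] -> 13 lines: jqwu qqbd cxx hpf feyb qyw nhe mmzju mof qqe xhyid uumgn sfef
Hunk 5: at line 7 remove [mof,qqe] add [knuxs] -> 12 lines: jqwu qqbd cxx hpf feyb qyw nhe mmzju knuxs xhyid uumgn sfef
Final line 9: knuxs

Answer: knuxs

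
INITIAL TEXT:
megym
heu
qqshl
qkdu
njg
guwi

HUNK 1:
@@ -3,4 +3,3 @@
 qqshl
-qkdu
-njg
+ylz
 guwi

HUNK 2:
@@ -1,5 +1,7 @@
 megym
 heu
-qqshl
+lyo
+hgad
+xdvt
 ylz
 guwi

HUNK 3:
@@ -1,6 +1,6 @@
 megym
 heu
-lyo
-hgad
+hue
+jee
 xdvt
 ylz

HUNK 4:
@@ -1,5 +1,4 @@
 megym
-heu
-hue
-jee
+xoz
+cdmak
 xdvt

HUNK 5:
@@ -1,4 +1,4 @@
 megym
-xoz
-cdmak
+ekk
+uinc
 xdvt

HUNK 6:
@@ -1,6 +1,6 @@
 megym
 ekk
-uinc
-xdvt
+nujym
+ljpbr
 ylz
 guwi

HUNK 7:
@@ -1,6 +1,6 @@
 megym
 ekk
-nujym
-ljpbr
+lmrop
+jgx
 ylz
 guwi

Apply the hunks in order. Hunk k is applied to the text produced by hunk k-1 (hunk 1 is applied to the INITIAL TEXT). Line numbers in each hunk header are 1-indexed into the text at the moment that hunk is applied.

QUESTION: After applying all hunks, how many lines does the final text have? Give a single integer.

Hunk 1: at line 3 remove [qkdu,njg] add [ylz] -> 5 lines: megym heu qqshl ylz guwi
Hunk 2: at line 1 remove [qqshl] add [lyo,hgad,xdvt] -> 7 lines: megym heu lyo hgad xdvt ylz guwi
Hunk 3: at line 1 remove [lyo,hgad] add [hue,jee] -> 7 lines: megym heu hue jee xdvt ylz guwi
Hunk 4: at line 1 remove [heu,hue,jee] add [xoz,cdmak] -> 6 lines: megym xoz cdmak xdvt ylz guwi
Hunk 5: at line 1 remove [xoz,cdmak] add [ekk,uinc] -> 6 lines: megym ekk uinc xdvt ylz guwi
Hunk 6: at line 1 remove [uinc,xdvt] add [nujym,ljpbr] -> 6 lines: megym ekk nujym ljpbr ylz guwi
Hunk 7: at line 1 remove [nujym,ljpbr] add [lmrop,jgx] -> 6 lines: megym ekk lmrop jgx ylz guwi
Final line count: 6

Answer: 6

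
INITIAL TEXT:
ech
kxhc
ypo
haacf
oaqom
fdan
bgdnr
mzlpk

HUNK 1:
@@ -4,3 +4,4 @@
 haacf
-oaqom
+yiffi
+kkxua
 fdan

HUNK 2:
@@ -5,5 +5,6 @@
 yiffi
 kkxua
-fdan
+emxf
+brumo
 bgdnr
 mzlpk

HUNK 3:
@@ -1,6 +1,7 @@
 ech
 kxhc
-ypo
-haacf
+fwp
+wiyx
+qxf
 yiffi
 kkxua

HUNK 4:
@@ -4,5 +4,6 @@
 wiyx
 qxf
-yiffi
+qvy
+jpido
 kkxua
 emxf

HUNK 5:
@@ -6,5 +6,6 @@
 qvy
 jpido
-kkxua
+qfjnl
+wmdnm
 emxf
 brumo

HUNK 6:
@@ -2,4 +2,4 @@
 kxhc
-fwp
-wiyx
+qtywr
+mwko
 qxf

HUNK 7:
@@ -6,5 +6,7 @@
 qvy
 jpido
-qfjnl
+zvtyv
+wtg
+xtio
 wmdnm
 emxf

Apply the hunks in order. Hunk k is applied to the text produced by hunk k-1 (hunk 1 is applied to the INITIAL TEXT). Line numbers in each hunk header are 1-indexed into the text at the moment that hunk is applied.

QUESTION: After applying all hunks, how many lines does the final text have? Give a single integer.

Answer: 15

Derivation:
Hunk 1: at line 4 remove [oaqom] add [yiffi,kkxua] -> 9 lines: ech kxhc ypo haacf yiffi kkxua fdan bgdnr mzlpk
Hunk 2: at line 5 remove [fdan] add [emxf,brumo] -> 10 lines: ech kxhc ypo haacf yiffi kkxua emxf brumo bgdnr mzlpk
Hunk 3: at line 1 remove [ypo,haacf] add [fwp,wiyx,qxf] -> 11 lines: ech kxhc fwp wiyx qxf yiffi kkxua emxf brumo bgdnr mzlpk
Hunk 4: at line 4 remove [yiffi] add [qvy,jpido] -> 12 lines: ech kxhc fwp wiyx qxf qvy jpido kkxua emxf brumo bgdnr mzlpk
Hunk 5: at line 6 remove [kkxua] add [qfjnl,wmdnm] -> 13 lines: ech kxhc fwp wiyx qxf qvy jpido qfjnl wmdnm emxf brumo bgdnr mzlpk
Hunk 6: at line 2 remove [fwp,wiyx] add [qtywr,mwko] -> 13 lines: ech kxhc qtywr mwko qxf qvy jpido qfjnl wmdnm emxf brumo bgdnr mzlpk
Hunk 7: at line 6 remove [qfjnl] add [zvtyv,wtg,xtio] -> 15 lines: ech kxhc qtywr mwko qxf qvy jpido zvtyv wtg xtio wmdnm emxf brumo bgdnr mzlpk
Final line count: 15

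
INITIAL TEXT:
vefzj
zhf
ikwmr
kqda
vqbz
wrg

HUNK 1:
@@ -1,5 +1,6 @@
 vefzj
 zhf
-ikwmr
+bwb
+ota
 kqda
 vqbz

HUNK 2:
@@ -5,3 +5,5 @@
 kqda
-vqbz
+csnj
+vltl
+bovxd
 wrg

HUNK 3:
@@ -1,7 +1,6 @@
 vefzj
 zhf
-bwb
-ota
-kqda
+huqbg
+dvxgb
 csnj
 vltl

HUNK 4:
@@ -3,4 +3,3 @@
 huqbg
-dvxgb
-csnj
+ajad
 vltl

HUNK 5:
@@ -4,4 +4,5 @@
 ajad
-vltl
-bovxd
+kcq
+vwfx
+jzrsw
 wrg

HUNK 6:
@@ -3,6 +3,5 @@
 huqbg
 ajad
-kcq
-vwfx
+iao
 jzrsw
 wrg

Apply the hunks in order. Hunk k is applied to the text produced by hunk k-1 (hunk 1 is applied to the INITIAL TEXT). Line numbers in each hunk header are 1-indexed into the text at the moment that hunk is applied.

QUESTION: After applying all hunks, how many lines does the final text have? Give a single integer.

Answer: 7

Derivation:
Hunk 1: at line 1 remove [ikwmr] add [bwb,ota] -> 7 lines: vefzj zhf bwb ota kqda vqbz wrg
Hunk 2: at line 5 remove [vqbz] add [csnj,vltl,bovxd] -> 9 lines: vefzj zhf bwb ota kqda csnj vltl bovxd wrg
Hunk 3: at line 1 remove [bwb,ota,kqda] add [huqbg,dvxgb] -> 8 lines: vefzj zhf huqbg dvxgb csnj vltl bovxd wrg
Hunk 4: at line 3 remove [dvxgb,csnj] add [ajad] -> 7 lines: vefzj zhf huqbg ajad vltl bovxd wrg
Hunk 5: at line 4 remove [vltl,bovxd] add [kcq,vwfx,jzrsw] -> 8 lines: vefzj zhf huqbg ajad kcq vwfx jzrsw wrg
Hunk 6: at line 3 remove [kcq,vwfx] add [iao] -> 7 lines: vefzj zhf huqbg ajad iao jzrsw wrg
Final line count: 7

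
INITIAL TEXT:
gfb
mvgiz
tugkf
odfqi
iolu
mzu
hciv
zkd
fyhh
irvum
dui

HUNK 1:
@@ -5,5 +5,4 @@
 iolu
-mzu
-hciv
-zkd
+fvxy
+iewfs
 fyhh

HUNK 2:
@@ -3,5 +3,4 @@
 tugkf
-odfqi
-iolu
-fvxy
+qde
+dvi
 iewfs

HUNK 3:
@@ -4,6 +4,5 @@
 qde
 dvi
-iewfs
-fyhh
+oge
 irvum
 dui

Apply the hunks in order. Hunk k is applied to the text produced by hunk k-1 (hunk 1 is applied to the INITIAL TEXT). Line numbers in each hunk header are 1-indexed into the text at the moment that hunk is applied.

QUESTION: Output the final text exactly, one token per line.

Hunk 1: at line 5 remove [mzu,hciv,zkd] add [fvxy,iewfs] -> 10 lines: gfb mvgiz tugkf odfqi iolu fvxy iewfs fyhh irvum dui
Hunk 2: at line 3 remove [odfqi,iolu,fvxy] add [qde,dvi] -> 9 lines: gfb mvgiz tugkf qde dvi iewfs fyhh irvum dui
Hunk 3: at line 4 remove [iewfs,fyhh] add [oge] -> 8 lines: gfb mvgiz tugkf qde dvi oge irvum dui

Answer: gfb
mvgiz
tugkf
qde
dvi
oge
irvum
dui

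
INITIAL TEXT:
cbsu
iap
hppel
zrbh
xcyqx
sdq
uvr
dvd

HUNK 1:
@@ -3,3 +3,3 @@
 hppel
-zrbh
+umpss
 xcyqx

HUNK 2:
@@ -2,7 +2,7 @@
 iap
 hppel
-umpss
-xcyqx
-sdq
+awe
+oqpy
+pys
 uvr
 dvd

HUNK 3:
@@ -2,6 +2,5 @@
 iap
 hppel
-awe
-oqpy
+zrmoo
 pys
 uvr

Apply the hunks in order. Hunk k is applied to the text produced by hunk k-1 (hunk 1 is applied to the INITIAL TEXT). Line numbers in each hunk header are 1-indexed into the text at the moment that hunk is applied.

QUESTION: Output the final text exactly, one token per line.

Answer: cbsu
iap
hppel
zrmoo
pys
uvr
dvd

Derivation:
Hunk 1: at line 3 remove [zrbh] add [umpss] -> 8 lines: cbsu iap hppel umpss xcyqx sdq uvr dvd
Hunk 2: at line 2 remove [umpss,xcyqx,sdq] add [awe,oqpy,pys] -> 8 lines: cbsu iap hppel awe oqpy pys uvr dvd
Hunk 3: at line 2 remove [awe,oqpy] add [zrmoo] -> 7 lines: cbsu iap hppel zrmoo pys uvr dvd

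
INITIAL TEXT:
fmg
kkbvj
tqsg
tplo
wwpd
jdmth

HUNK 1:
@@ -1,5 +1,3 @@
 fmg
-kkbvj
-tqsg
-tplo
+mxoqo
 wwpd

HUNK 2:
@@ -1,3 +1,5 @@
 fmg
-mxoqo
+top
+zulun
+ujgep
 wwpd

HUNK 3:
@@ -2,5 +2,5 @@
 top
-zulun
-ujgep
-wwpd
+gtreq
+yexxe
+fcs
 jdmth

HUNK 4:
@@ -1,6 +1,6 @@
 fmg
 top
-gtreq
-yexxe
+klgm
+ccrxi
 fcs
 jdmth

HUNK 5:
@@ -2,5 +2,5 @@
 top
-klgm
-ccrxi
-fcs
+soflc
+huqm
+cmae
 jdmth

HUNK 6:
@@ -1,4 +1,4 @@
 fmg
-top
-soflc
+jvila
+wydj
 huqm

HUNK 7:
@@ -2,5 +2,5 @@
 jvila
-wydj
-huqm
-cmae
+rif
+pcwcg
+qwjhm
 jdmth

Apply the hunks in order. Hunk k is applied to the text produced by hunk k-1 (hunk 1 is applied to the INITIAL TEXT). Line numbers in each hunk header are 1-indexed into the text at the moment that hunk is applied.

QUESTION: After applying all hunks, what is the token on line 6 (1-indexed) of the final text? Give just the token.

Answer: jdmth

Derivation:
Hunk 1: at line 1 remove [kkbvj,tqsg,tplo] add [mxoqo] -> 4 lines: fmg mxoqo wwpd jdmth
Hunk 2: at line 1 remove [mxoqo] add [top,zulun,ujgep] -> 6 lines: fmg top zulun ujgep wwpd jdmth
Hunk 3: at line 2 remove [zulun,ujgep,wwpd] add [gtreq,yexxe,fcs] -> 6 lines: fmg top gtreq yexxe fcs jdmth
Hunk 4: at line 1 remove [gtreq,yexxe] add [klgm,ccrxi] -> 6 lines: fmg top klgm ccrxi fcs jdmth
Hunk 5: at line 2 remove [klgm,ccrxi,fcs] add [soflc,huqm,cmae] -> 6 lines: fmg top soflc huqm cmae jdmth
Hunk 6: at line 1 remove [top,soflc] add [jvila,wydj] -> 6 lines: fmg jvila wydj huqm cmae jdmth
Hunk 7: at line 2 remove [wydj,huqm,cmae] add [rif,pcwcg,qwjhm] -> 6 lines: fmg jvila rif pcwcg qwjhm jdmth
Final line 6: jdmth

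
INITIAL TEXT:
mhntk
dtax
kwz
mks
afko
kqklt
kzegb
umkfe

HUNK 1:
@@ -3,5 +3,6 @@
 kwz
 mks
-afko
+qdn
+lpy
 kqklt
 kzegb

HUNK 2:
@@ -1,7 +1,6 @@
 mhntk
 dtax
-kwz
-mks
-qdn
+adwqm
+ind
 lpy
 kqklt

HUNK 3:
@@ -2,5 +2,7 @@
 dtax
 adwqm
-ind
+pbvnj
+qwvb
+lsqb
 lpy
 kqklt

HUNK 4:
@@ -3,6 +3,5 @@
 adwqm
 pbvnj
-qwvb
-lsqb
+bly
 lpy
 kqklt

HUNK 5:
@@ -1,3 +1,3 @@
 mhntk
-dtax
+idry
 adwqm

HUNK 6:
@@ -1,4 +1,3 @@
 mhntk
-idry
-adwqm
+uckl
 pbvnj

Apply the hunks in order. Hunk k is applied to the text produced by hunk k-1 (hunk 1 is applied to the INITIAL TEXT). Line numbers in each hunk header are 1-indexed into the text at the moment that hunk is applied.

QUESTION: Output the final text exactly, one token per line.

Answer: mhntk
uckl
pbvnj
bly
lpy
kqklt
kzegb
umkfe

Derivation:
Hunk 1: at line 3 remove [afko] add [qdn,lpy] -> 9 lines: mhntk dtax kwz mks qdn lpy kqklt kzegb umkfe
Hunk 2: at line 1 remove [kwz,mks,qdn] add [adwqm,ind] -> 8 lines: mhntk dtax adwqm ind lpy kqklt kzegb umkfe
Hunk 3: at line 2 remove [ind] add [pbvnj,qwvb,lsqb] -> 10 lines: mhntk dtax adwqm pbvnj qwvb lsqb lpy kqklt kzegb umkfe
Hunk 4: at line 3 remove [qwvb,lsqb] add [bly] -> 9 lines: mhntk dtax adwqm pbvnj bly lpy kqklt kzegb umkfe
Hunk 5: at line 1 remove [dtax] add [idry] -> 9 lines: mhntk idry adwqm pbvnj bly lpy kqklt kzegb umkfe
Hunk 6: at line 1 remove [idry,adwqm] add [uckl] -> 8 lines: mhntk uckl pbvnj bly lpy kqklt kzegb umkfe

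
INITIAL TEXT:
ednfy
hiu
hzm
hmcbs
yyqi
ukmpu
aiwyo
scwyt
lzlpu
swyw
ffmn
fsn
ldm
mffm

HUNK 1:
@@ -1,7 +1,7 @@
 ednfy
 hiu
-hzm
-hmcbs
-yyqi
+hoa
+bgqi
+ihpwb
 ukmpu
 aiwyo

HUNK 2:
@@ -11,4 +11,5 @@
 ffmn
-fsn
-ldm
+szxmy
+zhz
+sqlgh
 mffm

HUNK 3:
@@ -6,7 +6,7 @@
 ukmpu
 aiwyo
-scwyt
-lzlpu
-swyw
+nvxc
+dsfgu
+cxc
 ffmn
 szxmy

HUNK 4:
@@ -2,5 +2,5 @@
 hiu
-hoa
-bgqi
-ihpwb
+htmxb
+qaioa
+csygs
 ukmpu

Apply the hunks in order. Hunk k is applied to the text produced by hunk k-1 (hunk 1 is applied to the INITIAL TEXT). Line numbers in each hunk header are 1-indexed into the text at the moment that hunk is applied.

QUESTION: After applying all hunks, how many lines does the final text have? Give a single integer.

Answer: 15

Derivation:
Hunk 1: at line 1 remove [hzm,hmcbs,yyqi] add [hoa,bgqi,ihpwb] -> 14 lines: ednfy hiu hoa bgqi ihpwb ukmpu aiwyo scwyt lzlpu swyw ffmn fsn ldm mffm
Hunk 2: at line 11 remove [fsn,ldm] add [szxmy,zhz,sqlgh] -> 15 lines: ednfy hiu hoa bgqi ihpwb ukmpu aiwyo scwyt lzlpu swyw ffmn szxmy zhz sqlgh mffm
Hunk 3: at line 6 remove [scwyt,lzlpu,swyw] add [nvxc,dsfgu,cxc] -> 15 lines: ednfy hiu hoa bgqi ihpwb ukmpu aiwyo nvxc dsfgu cxc ffmn szxmy zhz sqlgh mffm
Hunk 4: at line 2 remove [hoa,bgqi,ihpwb] add [htmxb,qaioa,csygs] -> 15 lines: ednfy hiu htmxb qaioa csygs ukmpu aiwyo nvxc dsfgu cxc ffmn szxmy zhz sqlgh mffm
Final line count: 15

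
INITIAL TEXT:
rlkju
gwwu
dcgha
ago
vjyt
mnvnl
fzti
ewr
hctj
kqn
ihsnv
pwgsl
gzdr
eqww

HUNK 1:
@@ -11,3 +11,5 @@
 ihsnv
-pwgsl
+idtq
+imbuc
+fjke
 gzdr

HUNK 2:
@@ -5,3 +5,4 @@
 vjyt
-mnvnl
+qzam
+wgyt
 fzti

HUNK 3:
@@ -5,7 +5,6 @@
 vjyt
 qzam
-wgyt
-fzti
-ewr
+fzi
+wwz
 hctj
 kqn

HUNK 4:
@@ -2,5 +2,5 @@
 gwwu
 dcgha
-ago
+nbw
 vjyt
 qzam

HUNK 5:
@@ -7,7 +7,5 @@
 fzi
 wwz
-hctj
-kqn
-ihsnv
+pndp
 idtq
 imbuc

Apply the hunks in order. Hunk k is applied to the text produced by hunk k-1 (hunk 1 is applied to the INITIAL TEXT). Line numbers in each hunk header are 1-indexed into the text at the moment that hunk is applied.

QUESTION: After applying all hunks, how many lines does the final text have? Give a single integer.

Answer: 14

Derivation:
Hunk 1: at line 11 remove [pwgsl] add [idtq,imbuc,fjke] -> 16 lines: rlkju gwwu dcgha ago vjyt mnvnl fzti ewr hctj kqn ihsnv idtq imbuc fjke gzdr eqww
Hunk 2: at line 5 remove [mnvnl] add [qzam,wgyt] -> 17 lines: rlkju gwwu dcgha ago vjyt qzam wgyt fzti ewr hctj kqn ihsnv idtq imbuc fjke gzdr eqww
Hunk 3: at line 5 remove [wgyt,fzti,ewr] add [fzi,wwz] -> 16 lines: rlkju gwwu dcgha ago vjyt qzam fzi wwz hctj kqn ihsnv idtq imbuc fjke gzdr eqww
Hunk 4: at line 2 remove [ago] add [nbw] -> 16 lines: rlkju gwwu dcgha nbw vjyt qzam fzi wwz hctj kqn ihsnv idtq imbuc fjke gzdr eqww
Hunk 5: at line 7 remove [hctj,kqn,ihsnv] add [pndp] -> 14 lines: rlkju gwwu dcgha nbw vjyt qzam fzi wwz pndp idtq imbuc fjke gzdr eqww
Final line count: 14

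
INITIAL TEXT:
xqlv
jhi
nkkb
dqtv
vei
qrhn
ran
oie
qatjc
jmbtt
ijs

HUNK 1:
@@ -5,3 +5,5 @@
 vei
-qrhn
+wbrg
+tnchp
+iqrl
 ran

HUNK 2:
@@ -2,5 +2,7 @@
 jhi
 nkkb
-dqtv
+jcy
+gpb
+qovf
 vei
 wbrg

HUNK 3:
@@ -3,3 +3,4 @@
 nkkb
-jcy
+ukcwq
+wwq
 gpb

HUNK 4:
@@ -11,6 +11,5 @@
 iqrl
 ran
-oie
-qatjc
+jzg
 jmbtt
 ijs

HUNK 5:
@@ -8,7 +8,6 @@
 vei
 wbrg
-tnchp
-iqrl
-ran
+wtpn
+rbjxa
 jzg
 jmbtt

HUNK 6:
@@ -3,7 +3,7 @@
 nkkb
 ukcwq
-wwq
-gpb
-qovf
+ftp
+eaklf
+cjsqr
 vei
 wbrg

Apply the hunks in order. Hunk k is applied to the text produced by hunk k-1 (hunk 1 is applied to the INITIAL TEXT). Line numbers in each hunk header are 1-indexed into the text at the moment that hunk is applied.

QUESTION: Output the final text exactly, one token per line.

Answer: xqlv
jhi
nkkb
ukcwq
ftp
eaklf
cjsqr
vei
wbrg
wtpn
rbjxa
jzg
jmbtt
ijs

Derivation:
Hunk 1: at line 5 remove [qrhn] add [wbrg,tnchp,iqrl] -> 13 lines: xqlv jhi nkkb dqtv vei wbrg tnchp iqrl ran oie qatjc jmbtt ijs
Hunk 2: at line 2 remove [dqtv] add [jcy,gpb,qovf] -> 15 lines: xqlv jhi nkkb jcy gpb qovf vei wbrg tnchp iqrl ran oie qatjc jmbtt ijs
Hunk 3: at line 3 remove [jcy] add [ukcwq,wwq] -> 16 lines: xqlv jhi nkkb ukcwq wwq gpb qovf vei wbrg tnchp iqrl ran oie qatjc jmbtt ijs
Hunk 4: at line 11 remove [oie,qatjc] add [jzg] -> 15 lines: xqlv jhi nkkb ukcwq wwq gpb qovf vei wbrg tnchp iqrl ran jzg jmbtt ijs
Hunk 5: at line 8 remove [tnchp,iqrl,ran] add [wtpn,rbjxa] -> 14 lines: xqlv jhi nkkb ukcwq wwq gpb qovf vei wbrg wtpn rbjxa jzg jmbtt ijs
Hunk 6: at line 3 remove [wwq,gpb,qovf] add [ftp,eaklf,cjsqr] -> 14 lines: xqlv jhi nkkb ukcwq ftp eaklf cjsqr vei wbrg wtpn rbjxa jzg jmbtt ijs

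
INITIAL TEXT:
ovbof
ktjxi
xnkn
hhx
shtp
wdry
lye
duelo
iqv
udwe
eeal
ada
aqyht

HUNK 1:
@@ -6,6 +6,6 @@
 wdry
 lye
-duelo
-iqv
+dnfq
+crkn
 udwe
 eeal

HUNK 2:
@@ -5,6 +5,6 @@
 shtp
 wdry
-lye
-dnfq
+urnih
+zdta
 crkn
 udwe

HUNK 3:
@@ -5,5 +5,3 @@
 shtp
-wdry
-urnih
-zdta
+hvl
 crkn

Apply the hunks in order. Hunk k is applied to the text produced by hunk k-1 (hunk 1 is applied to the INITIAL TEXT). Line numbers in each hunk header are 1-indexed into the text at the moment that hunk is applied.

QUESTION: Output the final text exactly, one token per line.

Answer: ovbof
ktjxi
xnkn
hhx
shtp
hvl
crkn
udwe
eeal
ada
aqyht

Derivation:
Hunk 1: at line 6 remove [duelo,iqv] add [dnfq,crkn] -> 13 lines: ovbof ktjxi xnkn hhx shtp wdry lye dnfq crkn udwe eeal ada aqyht
Hunk 2: at line 5 remove [lye,dnfq] add [urnih,zdta] -> 13 lines: ovbof ktjxi xnkn hhx shtp wdry urnih zdta crkn udwe eeal ada aqyht
Hunk 3: at line 5 remove [wdry,urnih,zdta] add [hvl] -> 11 lines: ovbof ktjxi xnkn hhx shtp hvl crkn udwe eeal ada aqyht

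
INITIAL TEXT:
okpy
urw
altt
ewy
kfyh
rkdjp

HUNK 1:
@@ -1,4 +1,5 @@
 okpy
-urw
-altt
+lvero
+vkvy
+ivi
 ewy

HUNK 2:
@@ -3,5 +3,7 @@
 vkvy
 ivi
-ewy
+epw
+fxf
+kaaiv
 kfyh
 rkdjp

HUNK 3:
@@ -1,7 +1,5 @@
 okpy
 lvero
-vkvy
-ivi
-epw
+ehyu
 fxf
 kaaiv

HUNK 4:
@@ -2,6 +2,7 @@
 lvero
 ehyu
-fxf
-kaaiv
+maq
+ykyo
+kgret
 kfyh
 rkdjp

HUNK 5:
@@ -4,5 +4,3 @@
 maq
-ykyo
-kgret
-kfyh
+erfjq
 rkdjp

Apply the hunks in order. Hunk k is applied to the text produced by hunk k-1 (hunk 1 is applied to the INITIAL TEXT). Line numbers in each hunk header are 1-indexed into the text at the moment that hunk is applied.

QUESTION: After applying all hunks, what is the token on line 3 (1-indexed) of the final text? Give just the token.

Hunk 1: at line 1 remove [urw,altt] add [lvero,vkvy,ivi] -> 7 lines: okpy lvero vkvy ivi ewy kfyh rkdjp
Hunk 2: at line 3 remove [ewy] add [epw,fxf,kaaiv] -> 9 lines: okpy lvero vkvy ivi epw fxf kaaiv kfyh rkdjp
Hunk 3: at line 1 remove [vkvy,ivi,epw] add [ehyu] -> 7 lines: okpy lvero ehyu fxf kaaiv kfyh rkdjp
Hunk 4: at line 2 remove [fxf,kaaiv] add [maq,ykyo,kgret] -> 8 lines: okpy lvero ehyu maq ykyo kgret kfyh rkdjp
Hunk 5: at line 4 remove [ykyo,kgret,kfyh] add [erfjq] -> 6 lines: okpy lvero ehyu maq erfjq rkdjp
Final line 3: ehyu

Answer: ehyu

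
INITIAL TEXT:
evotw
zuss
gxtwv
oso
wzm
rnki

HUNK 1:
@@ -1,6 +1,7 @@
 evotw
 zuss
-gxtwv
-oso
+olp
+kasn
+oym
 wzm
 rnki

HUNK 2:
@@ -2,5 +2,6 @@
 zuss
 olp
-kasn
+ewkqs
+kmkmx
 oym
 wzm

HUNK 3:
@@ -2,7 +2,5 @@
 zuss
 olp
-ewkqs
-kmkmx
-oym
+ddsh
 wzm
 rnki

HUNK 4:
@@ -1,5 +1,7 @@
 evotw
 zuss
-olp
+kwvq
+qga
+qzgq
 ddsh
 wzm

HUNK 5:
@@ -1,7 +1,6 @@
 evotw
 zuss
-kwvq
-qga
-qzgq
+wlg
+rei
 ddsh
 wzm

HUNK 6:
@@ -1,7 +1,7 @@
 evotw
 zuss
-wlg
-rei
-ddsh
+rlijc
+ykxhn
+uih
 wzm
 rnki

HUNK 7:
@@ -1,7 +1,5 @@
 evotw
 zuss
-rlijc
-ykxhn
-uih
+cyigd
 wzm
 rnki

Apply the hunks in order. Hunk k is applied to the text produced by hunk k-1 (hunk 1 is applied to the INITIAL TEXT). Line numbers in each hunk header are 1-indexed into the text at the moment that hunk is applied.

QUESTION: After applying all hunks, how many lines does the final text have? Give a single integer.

Hunk 1: at line 1 remove [gxtwv,oso] add [olp,kasn,oym] -> 7 lines: evotw zuss olp kasn oym wzm rnki
Hunk 2: at line 2 remove [kasn] add [ewkqs,kmkmx] -> 8 lines: evotw zuss olp ewkqs kmkmx oym wzm rnki
Hunk 3: at line 2 remove [ewkqs,kmkmx,oym] add [ddsh] -> 6 lines: evotw zuss olp ddsh wzm rnki
Hunk 4: at line 1 remove [olp] add [kwvq,qga,qzgq] -> 8 lines: evotw zuss kwvq qga qzgq ddsh wzm rnki
Hunk 5: at line 1 remove [kwvq,qga,qzgq] add [wlg,rei] -> 7 lines: evotw zuss wlg rei ddsh wzm rnki
Hunk 6: at line 1 remove [wlg,rei,ddsh] add [rlijc,ykxhn,uih] -> 7 lines: evotw zuss rlijc ykxhn uih wzm rnki
Hunk 7: at line 1 remove [rlijc,ykxhn,uih] add [cyigd] -> 5 lines: evotw zuss cyigd wzm rnki
Final line count: 5

Answer: 5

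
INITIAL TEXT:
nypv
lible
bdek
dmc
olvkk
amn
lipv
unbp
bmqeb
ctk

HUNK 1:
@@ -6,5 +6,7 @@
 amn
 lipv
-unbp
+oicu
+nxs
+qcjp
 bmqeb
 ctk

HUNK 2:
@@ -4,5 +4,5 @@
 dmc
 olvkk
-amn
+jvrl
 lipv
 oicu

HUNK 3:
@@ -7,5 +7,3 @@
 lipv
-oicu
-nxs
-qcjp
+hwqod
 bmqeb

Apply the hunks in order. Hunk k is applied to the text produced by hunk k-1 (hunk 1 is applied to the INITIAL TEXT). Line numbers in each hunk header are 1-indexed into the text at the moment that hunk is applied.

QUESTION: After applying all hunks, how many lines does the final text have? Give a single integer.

Hunk 1: at line 6 remove [unbp] add [oicu,nxs,qcjp] -> 12 lines: nypv lible bdek dmc olvkk amn lipv oicu nxs qcjp bmqeb ctk
Hunk 2: at line 4 remove [amn] add [jvrl] -> 12 lines: nypv lible bdek dmc olvkk jvrl lipv oicu nxs qcjp bmqeb ctk
Hunk 3: at line 7 remove [oicu,nxs,qcjp] add [hwqod] -> 10 lines: nypv lible bdek dmc olvkk jvrl lipv hwqod bmqeb ctk
Final line count: 10

Answer: 10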